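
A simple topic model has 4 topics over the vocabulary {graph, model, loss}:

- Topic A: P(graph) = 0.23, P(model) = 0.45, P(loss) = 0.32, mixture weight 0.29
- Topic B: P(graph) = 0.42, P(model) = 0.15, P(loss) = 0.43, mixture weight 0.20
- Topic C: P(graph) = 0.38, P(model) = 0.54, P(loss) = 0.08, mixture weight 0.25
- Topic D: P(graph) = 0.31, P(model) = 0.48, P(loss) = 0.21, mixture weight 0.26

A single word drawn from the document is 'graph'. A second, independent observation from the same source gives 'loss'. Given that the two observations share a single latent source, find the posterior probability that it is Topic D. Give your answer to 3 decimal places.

Posterior ∝ prior × likelihood, so P(k | x) ∝ w_k f_k(x); normalise over all components.
Since both observations come from the same component, the likelihood for component k is f_k(x₁)·f_k(x₂).
  p_A = [P(graph | comp) = 0.23] × [0.32] = 0.0736
  p_B = [P(graph | comp) = 0.42] × [0.43] = 0.1806
  p_C = [P(graph | comp) = 0.38] × [0.08] = 0.0304
  p_D = [P(graph | comp) = 0.31] × [0.21] = 0.0651
Prior × likelihood for each component:
  w_A·p_A = 0.29 × 0.0736 = 0.021344
  w_B·p_B = 0.20 × 0.1806 = 0.03612
  w_C·p_C = 0.25 × 0.0304 = 0.0076
  w_D·p_D = 0.26 × 0.0651 = 0.016926
Normaliser: 0.021344 + 0.03612 + 0.0076 + 0.016926 = 0.08199
Responsibility of Topic D: 0.016926 / 0.08199 ≈ 0.206

0.206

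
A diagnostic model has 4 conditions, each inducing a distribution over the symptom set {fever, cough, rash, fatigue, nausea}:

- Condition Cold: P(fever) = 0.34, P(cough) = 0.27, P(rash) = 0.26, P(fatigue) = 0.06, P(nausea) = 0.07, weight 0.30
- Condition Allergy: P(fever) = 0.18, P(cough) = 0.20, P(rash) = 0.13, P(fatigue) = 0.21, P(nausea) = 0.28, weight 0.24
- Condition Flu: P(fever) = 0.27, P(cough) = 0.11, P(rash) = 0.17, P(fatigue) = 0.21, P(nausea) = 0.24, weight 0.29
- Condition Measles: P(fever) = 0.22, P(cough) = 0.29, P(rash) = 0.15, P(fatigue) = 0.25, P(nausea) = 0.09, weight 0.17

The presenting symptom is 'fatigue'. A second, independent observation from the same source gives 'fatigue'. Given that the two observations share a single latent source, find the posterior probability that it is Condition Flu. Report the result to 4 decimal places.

Apply Bayes' rule: the posterior for each component is proportional to its prior times its likelihood at x.
Since both observations come from the same component, the likelihood for component k is f_k(x₁)·f_k(x₂).
  L_Cold = [P(fatigue | comp) = 0.06] × [0.06] = 0.0036
  L_Allergy = [P(fatigue | comp) = 0.21] × [0.21] = 0.0441
  L_Flu = [P(fatigue | comp) = 0.21] × [0.21] = 0.0441
  L_Measles = [P(fatigue | comp) = 0.25] × [0.25] = 0.0625
Unnormalised posteriors:
  w_Cold·L_Cold = 0.30 × 0.0036 = 0.00108
  w_Allergy·L_Allergy = 0.24 × 0.0441 = 0.010584
  w_Flu·L_Flu = 0.29 × 0.0441 = 0.012789
  w_Measles·L_Measles = 0.17 × 0.0625 = 0.010625
Sum: 0.00108 + 0.010584 + 0.012789 + 0.010625 = 0.035078
So the posterior for Condition Flu is 0.012789 / 0.035078 ≈ 0.3646.

0.3646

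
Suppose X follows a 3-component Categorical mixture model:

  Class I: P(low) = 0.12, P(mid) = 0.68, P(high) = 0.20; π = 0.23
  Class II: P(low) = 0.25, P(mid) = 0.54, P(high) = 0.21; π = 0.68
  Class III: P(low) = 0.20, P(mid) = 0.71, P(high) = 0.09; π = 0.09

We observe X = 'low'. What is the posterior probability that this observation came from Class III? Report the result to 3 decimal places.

0.083

By Bayes' theorem, P(k | x) = π_k f_k(x) / Σ_j π_j f_j(x).
Component likelihoods at x = 'low':
  L_I = 0.12
  L_II = 0.25
  L_III = 0.2
Prior × likelihood for each component:
  π_I·L_I = 0.23 × 0.12 = 0.0276
  π_II·L_II = 0.68 × 0.25 = 0.17
  π_III·L_III = 0.09 × 0.2 = 0.018
Denominator: 0.0276 + 0.17 + 0.018 = 0.2156
So the posterior for Class III is 0.018 / 0.2156 ≈ 0.083.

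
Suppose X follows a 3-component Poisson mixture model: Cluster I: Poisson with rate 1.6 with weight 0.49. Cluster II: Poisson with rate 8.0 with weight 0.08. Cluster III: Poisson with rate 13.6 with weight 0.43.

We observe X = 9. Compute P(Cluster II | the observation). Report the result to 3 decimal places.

0.298

Posterior ∝ prior × likelihood, so P(k | x) ∝ π_k f_k(x); normalise over all components.
Poisson probabilities:
  p_I = e^(−1.6)·1.6^9/9! = 3.82336e-05
  p_II = e^(−8.0)·8.0^9/9! = 0.124077
  p_III = e^(−13.6)·13.6^9/9! = 0.0544104
Unnormalised posteriors:
  π_I·p_I = 0.49 × 3.82336e-05 = 1.87345e-05
  π_II·p_II = 0.08 × 0.124077 = 0.00992615
  π_III·p_III = 0.43 × 0.0544104 = 0.0233965
Sum: 1.87345e-05 + 0.00992615 + 0.0233965 = 0.0333414
So the posterior for Cluster II is 0.00992615 / 0.0333414 ≈ 0.298.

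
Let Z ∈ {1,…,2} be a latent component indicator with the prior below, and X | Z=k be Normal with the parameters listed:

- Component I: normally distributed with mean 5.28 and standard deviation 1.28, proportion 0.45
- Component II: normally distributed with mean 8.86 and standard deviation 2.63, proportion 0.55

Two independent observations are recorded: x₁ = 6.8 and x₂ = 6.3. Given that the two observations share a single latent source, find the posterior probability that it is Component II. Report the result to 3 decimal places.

Apply Bayes' rule: the posterior for each component is proportional to its prior times its likelihood at x.
Since both observations come from the same component, the likelihood for component k is f_k(x₁)·f_k(x₂).
  p_I = [(1/(1.28·√(2π)))·exp(−(6.8−5.28)²/(2·1.28²)) = 0.311674·exp(-0.70508) = 0.153989] × [0.226887] = 0.034938
  p_II = [(1/(2.63·√(2π)))·exp(−(6.8−8.86)²/(2·2.63²)) = 0.151689·exp(-0.30676) = 0.111617] × [0.0944523] = 0.0105425
Weight by the priors:
  π_I·p_I = 0.45 × 0.034938 = 0.0157221
  π_II·p_II = 0.55 × 0.0105425 = 0.00579838
Marginal: 0.0157221 + 0.00579838 = 0.0215205
Responsibility of Component II: 0.00579838 / 0.0215205 ≈ 0.269

0.269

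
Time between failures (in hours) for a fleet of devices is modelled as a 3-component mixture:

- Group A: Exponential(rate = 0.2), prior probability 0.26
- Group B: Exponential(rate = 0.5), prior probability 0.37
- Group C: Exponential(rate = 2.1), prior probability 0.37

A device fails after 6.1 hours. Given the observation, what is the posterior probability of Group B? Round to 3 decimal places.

0.363

By Bayes' theorem, P(k | x) = P(Z=k) f_k(x) / Σ_j P(Z=j) f_j(x).
Exponential densities:
  p_A = 0.059046
  p_B = 0.0236795
  p_C = 5.73994e-06
Unnormalised posteriors:
  P(Z=A)·p_A = 0.26 × 0.059046 = 0.015352
  P(Z=B)·p_B = 0.37 × 0.0236795 = 0.0087614
  P(Z=C)·p_C = 0.37 × 5.73994e-06 = 2.12378e-06
Marginal: 0.015352 + 0.0087614 + 2.12378e-06 = 0.0241155
P(Group B | the observation) ≈ 0.363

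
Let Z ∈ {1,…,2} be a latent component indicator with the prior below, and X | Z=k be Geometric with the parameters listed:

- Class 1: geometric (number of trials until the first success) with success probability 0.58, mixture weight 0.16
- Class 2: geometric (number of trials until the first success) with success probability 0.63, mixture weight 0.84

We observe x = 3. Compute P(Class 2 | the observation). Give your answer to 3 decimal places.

Apply Bayes' rule: the posterior for each component is proportional to its prior times its likelihood at x.
Component likelihoods at x = 3:
  f_1 = 0.58·(1−0.58)^2 = 0.58·0.1764 = 0.102312
  f_2 = 0.63·(1−0.63)^2 = 0.63·0.1369 = 0.086247
Prior × likelihood for each component:
  π_1·f_1 = 0.16 × 0.102312 = 0.0163699
  π_2·f_2 = 0.84 × 0.086247 = 0.0724475
Sum: 0.0163699 + 0.0724475 = 0.0888174
P(Class 2 | 3) ≈ 0.816

0.816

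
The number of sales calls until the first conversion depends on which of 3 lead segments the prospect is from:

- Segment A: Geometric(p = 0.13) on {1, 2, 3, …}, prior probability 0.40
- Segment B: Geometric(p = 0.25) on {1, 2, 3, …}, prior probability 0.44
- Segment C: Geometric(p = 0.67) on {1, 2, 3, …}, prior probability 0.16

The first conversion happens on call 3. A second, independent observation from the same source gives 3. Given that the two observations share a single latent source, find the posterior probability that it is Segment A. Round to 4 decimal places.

Apply Bayes' rule: the posterior for each component is proportional to its prior times its likelihood at x.
Since both observations come from the same component, the likelihood for component k is f_k(x₁)·f_k(x₂).
  f_A = [0.098397] × [0.098397] = 0.00968197
  f_B = [0.140625] × [0.140625] = 0.0197754
  f_C = [0.072963] × [0.072963] = 0.0053236
Prior × likelihood for each component:
  π_A·f_A = 0.40 × 0.00968197 = 0.00387279
  π_B·f_B = 0.44 × 0.0197754 = 0.00870117
  π_C·f_C = 0.16 × 0.0053236 = 0.000851776
Evidence: 0.00387279 + 0.00870117 + 0.000851776 = 0.0134257
Responsibility of Segment A: 0.00387279 / 0.0134257 ≈ 0.2885

0.2885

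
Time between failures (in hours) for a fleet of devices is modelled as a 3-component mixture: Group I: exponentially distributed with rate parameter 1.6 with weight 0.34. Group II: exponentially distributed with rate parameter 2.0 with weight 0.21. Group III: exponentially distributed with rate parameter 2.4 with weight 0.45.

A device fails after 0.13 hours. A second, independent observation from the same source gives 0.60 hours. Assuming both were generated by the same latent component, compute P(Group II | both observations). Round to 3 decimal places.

P(component k | x) = π_k·f_k(x) / marginal(x), where marginal(x) = Σ_j π_j·f_j(x).
Since both observations come from the same component, the likelihood for component k is f_k(x₁)·f_k(x₂).
  p_I = [1.29953] × [0.612629] = 0.79613
  p_II = [1.5421] × [0.602388] = 0.928945
  p_III = [1.75676] × [0.568627] = 0.998938
Unnormalised posteriors:
  π_I·p_I = 0.34 × 0.79613 = 0.270684
  π_II·p_II = 0.21 × 0.928945 = 0.195078
  π_III·p_III = 0.45 × 0.998938 = 0.449522
Sum: 0.270684 + 0.195078 + 0.449522 = 0.915285
P(Group II | x) = 0.195078 / 0.915285 ≈ 0.213

0.213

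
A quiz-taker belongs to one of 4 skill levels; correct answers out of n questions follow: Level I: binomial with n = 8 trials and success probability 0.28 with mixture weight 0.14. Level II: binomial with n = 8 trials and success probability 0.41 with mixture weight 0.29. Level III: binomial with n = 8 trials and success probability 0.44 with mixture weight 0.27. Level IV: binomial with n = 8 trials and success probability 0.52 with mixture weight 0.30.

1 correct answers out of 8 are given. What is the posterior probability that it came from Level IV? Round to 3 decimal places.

P(component k | x) = π_k·f_k(x) / marginal(x), where marginal(x) = Σ_j π_j·f_j(x).
Component likelihoods at x = 1 correct answers out of 8:
  L_I = C(8,1)·0.28^1·0.72^7 = 8·0.28·0.100306 = 0.224686
  L_II = C(8,1)·0.41^1·0.59^7 = 8·0.41·0.0248865 = 0.0816278
  L_III = C(8,1)·0.44^1·0.56^7 = 8·0.44·0.0172709 = 0.0607937
  L_IV = C(8,1)·0.52^1·0.48^7 = 8·0.52·0.00587068 = 0.024422
Multiply by the mixture weights:
  π_I·L_I = 0.14 × 0.224686 = 0.031456
  π_II·L_II = 0.29 × 0.0816278 = 0.0236721
  π_III·L_III = 0.27 × 0.0607937 = 0.0164143
  π_IV·L_IV = 0.30 × 0.024422 = 0.00732661
Denominator: 0.031456 + 0.0236721 + 0.0164143 + 0.00732661 = 0.078869
P(Level IV | 1 correct answers out of 8) ≈ 0.093

0.093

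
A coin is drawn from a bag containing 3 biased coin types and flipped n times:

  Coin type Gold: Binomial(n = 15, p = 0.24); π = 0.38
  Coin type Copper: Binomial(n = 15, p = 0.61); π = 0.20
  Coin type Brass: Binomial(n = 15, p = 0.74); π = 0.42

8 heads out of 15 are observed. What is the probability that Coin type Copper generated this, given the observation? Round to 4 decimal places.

0.5907

Posterior ∝ prior × likelihood, so P(k | x) ∝ w_k f_k(x); normalise over all components.
Binomial probabilities:
  f_Gold = 0.0103737
  f_Copper = 0.169293
  f_Brass = 0.0464746
Prior × likelihood for each component:
  w_Gold·f_Gold = 0.38 × 0.0103737 = 0.00394201
  w_Copper·f_Copper = 0.20 × 0.169293 = 0.0338586
  w_Brass·f_Brass = 0.42 × 0.0464746 = 0.0195193
Sum: 0.00394201 + 0.0338586 + 0.0195193 = 0.05732
Responsibility of Coin type Copper: 0.0338586 / 0.05732 ≈ 0.5907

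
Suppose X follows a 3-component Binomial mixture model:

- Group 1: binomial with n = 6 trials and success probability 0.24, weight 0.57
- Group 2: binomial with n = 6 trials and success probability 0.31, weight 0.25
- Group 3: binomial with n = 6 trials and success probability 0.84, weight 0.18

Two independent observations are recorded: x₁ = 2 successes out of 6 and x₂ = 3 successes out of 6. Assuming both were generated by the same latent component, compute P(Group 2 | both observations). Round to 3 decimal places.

The responsibility of component k is w_k f_k(x) divided by Σ_j w_j f_j(x).
Since both observations come from the same component, the likelihood for component k is f_k(x₁)·f_k(x₂).
  L_1 = [0.288249] × [0.121368] = 0.0349843
  L_2 = [0.326747] × [0.195732] = 0.0639548
  L_3 = [0.00693633] × [0.0485543] = 0.000336789
Weight by the priors:
  w_1·L_1 = 0.57 × 0.0349843 = 0.019941
  w_2·L_2 = 0.25 × 0.0639548 = 0.0159887
  w_3·L_3 = 0.18 × 0.000336789 = 6.0622e-05
Denominator: 0.019941 + 0.0159887 + 6.0622e-05 = 0.0359904
So the posterior for Group 2 is 0.0159887 / 0.0359904 ≈ 0.444.

0.444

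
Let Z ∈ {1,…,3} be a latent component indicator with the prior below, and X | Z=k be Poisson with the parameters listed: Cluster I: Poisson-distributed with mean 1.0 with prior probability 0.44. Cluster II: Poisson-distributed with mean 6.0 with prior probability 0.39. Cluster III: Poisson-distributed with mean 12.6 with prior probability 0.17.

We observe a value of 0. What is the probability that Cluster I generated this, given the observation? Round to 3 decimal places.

Apply Bayes' rule: the posterior for each component is proportional to its prior times its likelihood at x.
Poisson probabilities:
  p_I = 0.367879
  p_II = 0.00247875
  p_III = 3.37202e-06
Unnormalised posteriors:
  π_I·p_I = 0.44 × 0.367879 = 0.161867
  π_II·p_II = 0.39 × 0.00247875 = 0.000966713
  π_III·p_III = 0.17 × 3.37202e-06 = 5.73243e-07
Evidence: 0.161867 + 0.000966713 + 5.73243e-07 = 0.162834
P(Cluster I | x) = 0.161867 / 0.162834 ≈ 0.994

0.994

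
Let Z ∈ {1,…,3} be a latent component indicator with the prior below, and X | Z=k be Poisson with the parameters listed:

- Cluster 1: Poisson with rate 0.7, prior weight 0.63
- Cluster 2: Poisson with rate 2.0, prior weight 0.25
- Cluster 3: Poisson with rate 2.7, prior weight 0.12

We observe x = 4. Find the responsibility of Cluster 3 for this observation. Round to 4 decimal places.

0.4101

Posterior ∝ prior × likelihood, so P(k | x) ∝ P(Z=k) f_k(x); normalise over all components.
Component likelihoods at x = 4:
  p_1 = e^(−0.7)·0.7^4/4! = 0.00496792
  p_2 = e^(−2.0)·2.0^4/4! = 0.0902235
  p_3 = e^(−2.7)·2.7^4/4! = 0.148816
Unnormalised posteriors:
  P(Z=1)·p_1 = 0.63 × 0.00496792 = 0.00312979
  P(Z=2)·p_2 = 0.25 × 0.0902235 = 0.0225559
  P(Z=3)·p_3 = 0.12 × 0.148816 = 0.0178579
Marginal: 0.00312979 + 0.0225559 + 0.0178579 = 0.0435436
Responsibility of Cluster 3: 0.0178579 / 0.0435436 ≈ 0.4101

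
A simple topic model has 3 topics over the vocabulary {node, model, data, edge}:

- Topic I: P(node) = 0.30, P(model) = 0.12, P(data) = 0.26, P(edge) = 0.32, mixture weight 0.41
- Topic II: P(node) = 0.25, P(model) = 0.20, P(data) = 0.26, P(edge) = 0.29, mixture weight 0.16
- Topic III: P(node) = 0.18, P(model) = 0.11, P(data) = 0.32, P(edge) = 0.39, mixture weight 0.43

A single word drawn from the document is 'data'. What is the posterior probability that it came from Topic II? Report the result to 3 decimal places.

By Bayes' theorem, P(k | x) = π_k f_k(x) / Σ_j π_j f_j(x).
Categorical probabilities:
  p_I = P(data | comp) = 0.26
  p_II = P(data | comp) = 0.26
  p_III = P(data | comp) = 0.32
Unnormalised posteriors:
  π_I·p_I = 0.41 × 0.26 = 0.1066
  π_II·p_II = 0.16 × 0.26 = 0.0416
  π_III·p_III = 0.43 × 0.32 = 0.1376
Sum: 0.1066 + 0.0416 + 0.1376 = 0.2858
P(Topic II | the observation) = 0.0416 / 0.2858 ≈ 0.146

0.146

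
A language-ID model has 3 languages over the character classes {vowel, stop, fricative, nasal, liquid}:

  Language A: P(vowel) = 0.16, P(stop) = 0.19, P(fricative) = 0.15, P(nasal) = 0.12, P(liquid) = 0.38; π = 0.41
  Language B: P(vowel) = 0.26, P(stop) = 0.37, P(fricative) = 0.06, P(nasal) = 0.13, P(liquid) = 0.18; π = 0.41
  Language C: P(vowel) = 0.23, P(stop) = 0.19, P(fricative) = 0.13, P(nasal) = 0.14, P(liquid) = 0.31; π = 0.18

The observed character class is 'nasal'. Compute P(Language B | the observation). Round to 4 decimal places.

The responsibility of component k is w_k f_k(x) divided by Σ_j w_j f_j(x).
Categorical probabilities:
  f_A = P(nasal | comp) = 0.12
  f_B = P(nasal | comp) = 0.13
  f_C = P(nasal | comp) = 0.14
Unnormalised posteriors:
  w_A·f_A = 0.41 × 0.12 = 0.0492
  w_B·f_B = 0.41 × 0.13 = 0.0533
  w_C·f_C = 0.18 × 0.14 = 0.0252
Normaliser: 0.0492 + 0.0533 + 0.0252 = 0.1277
Responsibility of Language B: 0.0533 / 0.1277 ≈ 0.4174

0.4174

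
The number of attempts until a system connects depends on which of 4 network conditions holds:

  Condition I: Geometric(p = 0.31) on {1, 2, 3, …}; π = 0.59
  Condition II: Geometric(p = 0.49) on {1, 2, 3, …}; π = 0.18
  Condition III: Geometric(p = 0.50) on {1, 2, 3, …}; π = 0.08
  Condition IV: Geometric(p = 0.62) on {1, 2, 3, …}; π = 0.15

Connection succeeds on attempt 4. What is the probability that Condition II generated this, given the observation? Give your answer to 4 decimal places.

0.1429

Apply Bayes' rule: the posterior for each component is proportional to its prior times its likelihood at x.
Component likelihoods at x = 4:
  f_I = 0.31·(1−0.31)^3 = 0.31·0.328509 = 0.101838
  f_II = 0.49·(1−0.49)^3 = 0.49·0.132651 = 0.064999
  f_III = 0.50·(1−0.50)^3 = 0.50·0.125 = 0.0625
  f_IV = 0.62·(1−0.62)^3 = 0.62·0.054872 = 0.0340206
Prior × likelihood for each component:
  π_I·f_I = 0.59 × 0.101838 = 0.0600843
  π_II·f_II = 0.18 × 0.064999 = 0.0116998
  π_III·f_III = 0.08 × 0.0625 = 0.005
  π_IV·f_IV = 0.15 × 0.0340206 = 0.0051031
Denominator: 0.0600843 + 0.0116998 + 0.005 + 0.0051031 = 0.0818872
Responsibility of Condition II: 0.0116998 / 0.0818872 ≈ 0.1429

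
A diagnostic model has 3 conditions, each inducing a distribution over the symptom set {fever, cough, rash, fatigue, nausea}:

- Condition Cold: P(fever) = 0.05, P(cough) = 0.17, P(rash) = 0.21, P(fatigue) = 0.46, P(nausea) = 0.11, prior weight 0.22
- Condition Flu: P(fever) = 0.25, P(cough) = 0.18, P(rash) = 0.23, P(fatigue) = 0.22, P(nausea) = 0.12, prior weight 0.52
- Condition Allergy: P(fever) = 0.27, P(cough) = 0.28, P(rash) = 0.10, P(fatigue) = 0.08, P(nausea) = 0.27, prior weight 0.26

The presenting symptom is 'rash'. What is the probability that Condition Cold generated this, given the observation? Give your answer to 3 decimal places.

Apply Bayes' rule: the posterior for each component is proportional to its prior times its likelihood at x.
Component likelihoods at x = 'rash':
  p_Cold = P(rash | comp) = 0.21
  p_Flu = P(rash | comp) = 0.23
  p_Allergy = P(rash | comp) = 0.10
Weight by the priors:
  π_Cold·p_Cold = 0.22 × 0.21 = 0.0462
  π_Flu·p_Flu = 0.52 × 0.23 = 0.1196
  π_Allergy·p_Allergy = 0.26 × 0.1 = 0.026
Evidence: 0.0462 + 0.1196 + 0.026 = 0.1918
Responsibility of Condition Cold: 0.0462 / 0.1918 ≈ 0.241

0.241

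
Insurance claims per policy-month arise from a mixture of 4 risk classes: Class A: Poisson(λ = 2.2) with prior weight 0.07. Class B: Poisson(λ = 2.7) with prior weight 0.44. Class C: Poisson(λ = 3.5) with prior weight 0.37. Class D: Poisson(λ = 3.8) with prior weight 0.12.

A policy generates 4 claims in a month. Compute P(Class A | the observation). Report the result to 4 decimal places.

P(component k | x) = w_k·f_k(x) / marginal(x), where marginal(x) = Σ_j w_j·f_j(x).
Poisson probabilities:
  f_A = 0.108151
  f_B = 0.148816
  f_C = 0.188812
  f_D = 0.194359
Prior × likelihood for each component:
  w_A·f_A = 0.07 × 0.108151 = 0.00757059
  w_B·f_B = 0.44 × 0.148816 = 0.0654789
  w_C·f_C = 0.37 × 0.188812 = 0.0698605
  w_D·f_D = 0.12 × 0.194359 = 0.0233231
Normaliser: 0.00757059 + 0.0654789 + 0.0698605 + 0.0233231 = 0.166233
Responsibility of Class A: 0.00757059 / 0.166233 ≈ 0.0455

0.0455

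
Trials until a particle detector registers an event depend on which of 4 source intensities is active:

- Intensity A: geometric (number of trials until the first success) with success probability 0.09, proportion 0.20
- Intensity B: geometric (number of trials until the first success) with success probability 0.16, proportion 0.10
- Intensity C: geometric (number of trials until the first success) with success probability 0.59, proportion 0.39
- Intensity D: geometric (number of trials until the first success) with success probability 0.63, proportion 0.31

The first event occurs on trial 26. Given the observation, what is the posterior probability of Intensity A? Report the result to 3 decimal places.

By Bayes' theorem, P(k | x) = π_k f_k(x) / Σ_j π_j f_j(x).
Geometric probabilities:
  L_A = 0.00851682
  L_B = 0.00204693
  L_C = 1.23154e-10
  L_D = 1.01014e-11
Unnormalised posteriors:
  π_A·L_A = 0.20 × 0.00851682 = 0.00170336
  π_B·L_B = 0.10 × 0.00204693 = 0.000204693
  π_C·L_C = 0.39 × 1.23154e-10 = 4.803e-11
  π_D·L_D = 0.31 × 1.01014e-11 = 3.13145e-12
Sum: 0.00170336 + 0.000204693 + 4.803e-11 + 3.13145e-12 = 0.00190806
P(Intensity A | the observation) ≈ 0.893

0.893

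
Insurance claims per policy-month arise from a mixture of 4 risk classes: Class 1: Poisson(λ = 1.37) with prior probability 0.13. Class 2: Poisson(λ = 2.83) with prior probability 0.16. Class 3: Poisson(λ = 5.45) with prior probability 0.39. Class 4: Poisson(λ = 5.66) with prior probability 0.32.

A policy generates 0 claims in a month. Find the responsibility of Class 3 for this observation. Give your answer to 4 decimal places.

Posterior ∝ prior × likelihood, so P(k | x) ∝ w_k f_k(x); normalise over all components.
Poisson probabilities:
  L_1 = e^(−1.37)·1.37^0/0! = 0.254107
  L_2 = e^(−2.83)·2.83^0/0! = 0.0590129
  L_3 = e^(−5.45)·5.45^0/0! = 0.0042963
  L_4 = e^(−5.66)·5.66^0/0! = 0.00348252
Prior × likelihood for each component:
  w_1·L_1 = 0.13 × 0.254107 = 0.0330339
  w_2·L_2 = 0.16 × 0.0590129 = 0.00944206
  w_3·L_3 = 0.39 × 0.0042963 = 0.00167556
  w_4·L_4 = 0.32 × 0.00348252 = 0.00111441
Marginal: 0.0330339 + 0.00944206 + 0.00167556 + 0.00111441 = 0.0452659
Responsibility of Class 3: 0.00167556 / 0.0452659 ≈ 0.0370

0.0370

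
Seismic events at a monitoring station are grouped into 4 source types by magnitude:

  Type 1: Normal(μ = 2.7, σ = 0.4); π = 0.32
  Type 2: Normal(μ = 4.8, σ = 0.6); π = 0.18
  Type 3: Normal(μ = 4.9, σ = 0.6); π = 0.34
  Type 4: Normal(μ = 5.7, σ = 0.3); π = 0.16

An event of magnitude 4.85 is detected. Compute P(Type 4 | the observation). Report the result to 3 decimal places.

Apply Bayes' rule: the posterior for each component is proportional to its prior times its likelihood at x.
Normal densities:
  p_1 = 5.31289e-07
  p_2 = 0.662599
  p_3 = 0.662599
  p_4 = 0.0240203
Prior × likelihood for each component:
  π_1·p_1 = 0.32 × 5.31289e-07 = 1.70012e-07
  π_2·p_2 = 0.18 × 0.662599 = 0.119268
  π_3·p_3 = 0.34 × 0.662599 = 0.225284
  π_4·p_4 = 0.16 × 0.0240203 = 0.00384325
Marginal: 1.70012e-07 + 0.119268 + 0.225284 + 0.00384325 = 0.348395
P(Type 4 | the observation) ≈ 0.011

0.011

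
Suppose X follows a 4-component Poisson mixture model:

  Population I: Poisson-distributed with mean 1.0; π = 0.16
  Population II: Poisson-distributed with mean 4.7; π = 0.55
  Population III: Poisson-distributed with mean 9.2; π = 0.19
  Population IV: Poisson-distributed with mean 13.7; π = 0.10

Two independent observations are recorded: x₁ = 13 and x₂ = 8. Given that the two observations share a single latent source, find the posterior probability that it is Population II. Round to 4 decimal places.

The responsibility of component k is π_k f_k(x) divided by Σ_j π_j f_j(x).
Since both observations come from the same component, the likelihood for component k is f_k(x₁)·f_k(x₂).
  f_I = [e^(−1.0)·1.0^13/13! = 5.90779e-11] × [9.12399e-06] = 5.39027e-16
  f_II = [e^(−4.7)·4.7^13/13! = 0.000797642] × [0.0537129] = 4.28436e-05
  f_III = [e^(−9.2)·9.2^13/13! = 0.0548848] × [0.128609] = 0.00705871
  f_IV = [e^(−13.7)·13.7^13/13! = 0.107957] × [0.0345469] = 0.0037296
Multiply by the mixture weights:
  π_I·f_I = 0.16 × 5.39027e-16 = 8.62443e-17
  π_II·f_II = 0.55 × 4.28436e-05 = 2.3564e-05
  π_III·f_III = 0.19 × 0.00705871 = 0.00134115
  π_IV·f_IV = 0.10 × 0.0037296 = 0.00037296
Normaliser: 8.62443e-17 + 2.3564e-05 + 0.00134115 + 0.00037296 = 0.00173768
So the posterior for Population II is 2.3564e-05 / 0.00173768 ≈ 0.0136.

0.0136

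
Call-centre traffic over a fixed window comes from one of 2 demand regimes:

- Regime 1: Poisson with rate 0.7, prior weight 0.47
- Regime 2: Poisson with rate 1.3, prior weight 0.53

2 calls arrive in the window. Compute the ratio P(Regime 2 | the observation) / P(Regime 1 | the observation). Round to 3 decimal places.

Only the two components matter; the odds are (π_i f_i(x)) / (π_j f_j(x)).
Evaluate each component's likelihood at the observed value:
  f_1 = 0.121663
  f_2 = 0.230289
Odds = (0.53/0.47) × (0.230289/0.121663) = 1.12766 × 1.89284 ≈ 2.134

2.134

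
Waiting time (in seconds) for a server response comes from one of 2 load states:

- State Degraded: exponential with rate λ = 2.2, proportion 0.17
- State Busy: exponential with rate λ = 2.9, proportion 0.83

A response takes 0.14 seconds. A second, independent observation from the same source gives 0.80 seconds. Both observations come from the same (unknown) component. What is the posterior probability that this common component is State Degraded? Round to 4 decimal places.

0.1854

P(component k | x) = π_k·f_k(x) / marginal(x), where marginal(x) = Σ_j π_j·f_j(x).
Since both observations come from the same component, the likelihood for component k is f_k(x₁)·f_k(x₂).
  f_Degraded = [1.61681] × [0.378499] = 0.611962
  f_Busy = [1.9323] × [0.284993] = 0.550693
Prior × likelihood for each component:
  π_Degraded·f_Degraded = 0.17 × 0.611962 = 0.104034
  π_Busy·f_Busy = 0.83 × 0.550693 = 0.457075
Marginal: 0.104034 + 0.457075 = 0.561108
Responsibility of State Degraded: 0.104034 / 0.561108 ≈ 0.1854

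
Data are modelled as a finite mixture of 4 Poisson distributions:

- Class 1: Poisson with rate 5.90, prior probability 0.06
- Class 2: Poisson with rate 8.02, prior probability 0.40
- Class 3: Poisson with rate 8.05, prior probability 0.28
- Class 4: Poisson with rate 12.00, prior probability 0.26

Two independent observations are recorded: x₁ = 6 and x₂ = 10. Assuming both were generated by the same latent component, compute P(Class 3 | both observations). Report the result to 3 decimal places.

0.365

Posterior ∝ prior × likelihood, so P(k | x) ∝ w_k f_k(x); normalise over all components.
Since both observations come from the same component, the likelihood for component k is f_k(x₁)·f_k(x₂).
  f_1 = [e^(−5.90)·5.90^6/6! = 0.160488] × [0.0385851] = 0.00619244
  f_2 = [e^(−8.02)·8.02^6/6! = 0.121527] × [0.099756] = 0.012123
  f_3 = [e^(−8.05)·8.05^6/6! = 0.120607] × [0.100491] = 0.0121199
  f_4 = [e^(−12.00)·12.00^6/6! = 0.0254813] × [0.104837] = 0.00267139
Multiply by the mixture weights:
  w_1·f_1 = 0.06 × 0.00619244 = 0.000371546
  w_2·f_2 = 0.40 × 0.012123 = 0.00484921
  w_3·f_3 = 0.28 × 0.0121199 = 0.00339356
  w_4·f_4 = 0.26 × 0.00267139 = 0.000694561
Marginal: 0.000371546 + 0.00484921 + 0.00339356 + 0.000694561 = 0.00930887
P(Class 3 | x) = 0.00339356 / 0.00930887 ≈ 0.365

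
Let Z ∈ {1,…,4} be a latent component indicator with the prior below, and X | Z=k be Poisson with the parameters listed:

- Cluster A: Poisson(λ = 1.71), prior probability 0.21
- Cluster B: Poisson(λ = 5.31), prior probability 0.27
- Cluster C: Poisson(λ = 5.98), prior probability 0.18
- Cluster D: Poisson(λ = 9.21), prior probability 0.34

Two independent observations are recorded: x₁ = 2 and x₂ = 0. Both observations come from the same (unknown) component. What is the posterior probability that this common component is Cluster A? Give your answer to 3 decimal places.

0.989

Apply Bayes' rule: the posterior for each component is proportional to its prior times its likelihood at x.
Since both observations come from the same component, the likelihood for component k is f_k(x₁)·f_k(x₂).
  L_A = [0.264435] × [0.180866] = 0.0478272
  L_B = [0.0696715] × [0.00494193] = 0.000344312
  L_C = [0.0452159] × [0.00252883] = 0.000114343
  L_D = [0.00424265] × [0.000100034] = 4.24409e-07
Unnormalised posteriors:
  P(Z=A)·L_A = 0.21 × 0.0478272 = 0.0100437
  P(Z=B)·L_B = 0.27 × 0.000344312 = 9.29641e-05
  P(Z=C)·L_C = 0.18 × 0.000114343 = 2.05818e-05
  P(Z=D)·L_D = 0.34 × 4.24409e-07 = 1.44299e-07
Denominator: 0.0100437 + 9.29641e-05 + 2.05818e-05 + 1.44299e-07 = 0.0101574
So the posterior for Cluster A is 0.0100437 / 0.0101574 ≈ 0.989.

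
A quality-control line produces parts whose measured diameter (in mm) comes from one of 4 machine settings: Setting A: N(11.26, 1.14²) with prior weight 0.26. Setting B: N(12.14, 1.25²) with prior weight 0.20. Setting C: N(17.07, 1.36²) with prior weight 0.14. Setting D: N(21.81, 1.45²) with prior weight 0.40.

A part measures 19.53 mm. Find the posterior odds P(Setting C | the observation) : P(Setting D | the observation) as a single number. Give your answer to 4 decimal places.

Posterior odds = (P(Z=i) f_i(x)) / (P(Z=j) f_j(x)); the normalising sum cancels.
Component likelihoods at x = 19.53 mm:
  L_A = 1.30734e-12
  L_B = 8.20966e-09
  L_C = 0.0571347
  L_D = 0.0799188
Posterior odds = (P(Z=C)·L_C) / (P(Z=D)·L_D) = (0.14·0.0571347) / (0.40·0.0799188) = 0.00799885 / 0.0319675 ≈ 0.2502

0.2502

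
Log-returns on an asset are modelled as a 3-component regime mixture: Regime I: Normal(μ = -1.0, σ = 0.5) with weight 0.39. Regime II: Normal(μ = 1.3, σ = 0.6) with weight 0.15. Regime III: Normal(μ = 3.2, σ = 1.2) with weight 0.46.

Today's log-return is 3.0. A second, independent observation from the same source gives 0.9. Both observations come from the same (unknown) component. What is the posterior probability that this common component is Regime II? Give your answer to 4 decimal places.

0.1072

P(component k | x) = π_k·f_k(x) / marginal(x), where marginal(x) = Σ_j π_j·f_j(x).
Since both observations come from the same component, the likelihood for component k is f_k(x₁)·f_k(x₂).
  p_I = [1.01045e-14] × [0.000583894] = 5.89998e-18
  p_II = [0.0120102] × [0.532413] = 0.00639437
  p_III = [0.327866] × [0.0529681] = 0.0173665
Multiply by the mixture weights:
  π_I·p_I = 0.39 × 5.89998e-18 = 2.30099e-18
  π_II·p_II = 0.15 × 0.00639437 = 0.000959156
  π_III·p_III = 0.46 × 0.0173665 = 0.00798857
Evidence: 2.30099e-18 + 0.000959156 + 0.00798857 = 0.00894773
Responsibility of Regime II: 0.000959156 / 0.00894773 ≈ 0.1072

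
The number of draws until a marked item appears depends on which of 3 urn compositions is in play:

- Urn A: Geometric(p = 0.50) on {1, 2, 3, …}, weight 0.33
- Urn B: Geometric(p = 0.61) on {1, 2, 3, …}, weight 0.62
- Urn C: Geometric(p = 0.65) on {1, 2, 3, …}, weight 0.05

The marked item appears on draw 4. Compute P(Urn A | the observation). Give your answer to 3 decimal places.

P(component k | x) = π_k·f_k(x) / marginal(x), where marginal(x) = Σ_j π_j·f_j(x).
Component likelihoods at x = 4:
  p_A = 0.50·(1−0.50)^3 = 0.50·0.125 = 0.0625
  p_B = 0.61·(1−0.61)^3 = 0.61·0.059319 = 0.0361846
  p_C = 0.65·(1−0.65)^3 = 0.65·0.042875 = 0.0278687
Prior × likelihood for each component:
  π_A·p_A = 0.33 × 0.0625 = 0.020625
  π_B·p_B = 0.62 × 0.0361846 = 0.0224344
  π_C·p_C = 0.05 × 0.0278687 = 0.00139344
Normaliser: 0.020625 + 0.0224344 + 0.00139344 = 0.0444529
P(Urn A | 4) = 0.020625 / 0.0444529 ≈ 0.464

0.464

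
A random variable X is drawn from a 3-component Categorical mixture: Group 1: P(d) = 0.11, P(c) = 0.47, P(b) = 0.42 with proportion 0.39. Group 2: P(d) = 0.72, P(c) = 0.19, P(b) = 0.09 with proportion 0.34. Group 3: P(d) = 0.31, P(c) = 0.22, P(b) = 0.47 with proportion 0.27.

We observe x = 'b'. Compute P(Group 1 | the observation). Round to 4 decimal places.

0.5098

Apply Bayes' rule: the posterior for each component is proportional to its prior times its likelihood at x.
Categorical probabilities:
  f_1 = P(b | comp) = 0.42
  f_2 = P(b | comp) = 0.09
  f_3 = P(b | comp) = 0.47
Multiply by the mixture weights:
  π_1·f_1 = 0.39 × 0.42 = 0.1638
  π_2·f_2 = 0.34 × 0.09 = 0.0306
  π_3·f_3 = 0.27 × 0.47 = 0.1269
Denominator: 0.1638 + 0.0306 + 0.1269 = 0.3213
Responsibility of Group 1: 0.1638 / 0.3213 ≈ 0.5098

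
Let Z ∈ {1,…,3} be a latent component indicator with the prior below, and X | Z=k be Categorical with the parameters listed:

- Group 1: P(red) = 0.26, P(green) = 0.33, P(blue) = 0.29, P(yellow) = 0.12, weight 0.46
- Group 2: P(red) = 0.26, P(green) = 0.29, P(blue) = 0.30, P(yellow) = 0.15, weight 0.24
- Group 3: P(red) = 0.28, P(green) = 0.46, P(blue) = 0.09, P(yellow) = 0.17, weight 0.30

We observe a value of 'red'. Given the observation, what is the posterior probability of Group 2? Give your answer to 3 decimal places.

By Bayes' theorem, P(k | x) = π_k f_k(x) / Σ_j π_j f_j(x).
Component likelihoods at x = 'red':
  p_1 = 0.26
  p_2 = 0.26
  p_3 = 0.28
Unnormalised posteriors:
  π_1·p_1 = 0.46 × 0.26 = 0.1196
  π_2·p_2 = 0.24 × 0.26 = 0.0624
  π_3·p_3 = 0.30 × 0.28 = 0.084
Denominator: 0.1196 + 0.0624 + 0.084 = 0.266
So the posterior for Group 2 is 0.0624 / 0.266 ≈ 0.235.

0.235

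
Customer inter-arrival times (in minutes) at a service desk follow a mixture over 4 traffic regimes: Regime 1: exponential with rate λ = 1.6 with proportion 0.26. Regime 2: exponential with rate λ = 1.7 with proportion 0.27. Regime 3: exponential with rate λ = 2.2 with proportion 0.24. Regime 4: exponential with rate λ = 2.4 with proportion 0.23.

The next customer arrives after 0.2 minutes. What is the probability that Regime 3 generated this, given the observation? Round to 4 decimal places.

By Bayes' theorem, P(k | x) = π_k f_k(x) / Σ_j π_j f_j(x).
Component likelihoods at x = 0.2 minutes:
  f_1 = 1.16184
  f_2 = 1.21001
  f_3 = 1.41688
  f_4 = 1.48508
Weight by the priors:
  π_1·f_1 = 0.26 × 1.16184 = 0.302078
  π_2·f_2 = 0.27 × 1.21001 = 0.326703
  π_3·f_3 = 0.24 × 1.41688 = 0.340051
  π_4·f_4 = 0.23 × 1.48508 = 0.341568
Sum: 0.302078 + 0.326703 + 0.340051 + 0.341568 = 1.3104
So the posterior for Regime 3 is 0.340051 / 1.3104 ≈ 0.2595.

0.2595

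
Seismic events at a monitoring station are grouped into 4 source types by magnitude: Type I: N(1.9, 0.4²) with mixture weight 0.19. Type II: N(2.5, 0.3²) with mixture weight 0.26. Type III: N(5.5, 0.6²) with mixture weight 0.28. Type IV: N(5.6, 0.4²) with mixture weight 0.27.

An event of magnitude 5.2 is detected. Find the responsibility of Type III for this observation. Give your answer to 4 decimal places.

0.5015

By Bayes' theorem, P(k | x) = w_k f_k(x) / Σ_j w_j f_j(x).
Normal densities:
  L_I = (1/(0.4·√(2π)))·exp(−(5.2−1.9)²/(2·0.4²)) = 0.997356·exp(-34.03125) = 1.65678e-15
  L_II = (1/(0.3·√(2π)))·exp(−(5.2−2.5)²/(2·0.3²)) = 1.329808·exp(-40.50000) = 3.42659e-18
  L_III = (1/(0.6·√(2π)))·exp(−(5.2−5.5)²/(2·0.6²)) = 0.664904·exp(-0.12500) = 0.586776
  L_IV = (1/(0.4·√(2π)))·exp(−(5.2−5.6)²/(2·0.4²)) = 0.997356·exp(-0.50000) = 0.604927
Weight by the priors:
  w_I·L_I = 0.19 × 1.65678e-15 = 3.14789e-16
  w_II·L_II = 0.26 × 3.42659e-18 = 8.90914e-19
  w_III·L_III = 0.28 × 0.586776 = 0.164297
  w_IV·L_IV = 0.27 × 0.604927 = 0.16333
Evidence: 3.14789e-16 + 8.90914e-19 + 0.164297 + 0.16333 = 0.327627
So the posterior for Type III is 0.164297 / 0.327627 ≈ 0.5015.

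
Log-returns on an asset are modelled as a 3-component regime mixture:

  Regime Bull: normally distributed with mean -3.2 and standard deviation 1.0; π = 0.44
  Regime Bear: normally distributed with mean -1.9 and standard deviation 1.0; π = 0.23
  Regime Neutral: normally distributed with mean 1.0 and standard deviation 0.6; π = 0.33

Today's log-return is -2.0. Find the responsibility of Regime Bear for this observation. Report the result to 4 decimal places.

Apply Bayes' rule: the posterior for each component is proportional to its prior times its likelihood at x.
Evaluate each component's likelihood at the observed value:
  f_Bull = 0.194186
  f_Bear = 0.396953
  f_Neutral = 2.47787e-06
Prior × likelihood for each component:
  P(Z=Bull)·f_Bull = 0.44 × 0.194186 = 0.0854419
  P(Z=Bear)·f_Bear = 0.23 × 0.396953 = 0.0912991
  P(Z=Neutral)·f_Neutral = 0.33 × 2.47787e-06 = 8.17696e-07
Marginal: 0.0854419 + 0.0912991 + 8.17696e-07 = 0.176742
P(Regime Bear | the observation) ≈ 0.5166

0.5166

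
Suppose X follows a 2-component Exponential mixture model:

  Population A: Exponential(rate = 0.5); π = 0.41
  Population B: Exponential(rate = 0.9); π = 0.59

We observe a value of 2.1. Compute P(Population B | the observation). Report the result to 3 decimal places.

0.528

By Bayes' theorem, P(k | x) = π_k f_k(x) / Σ_j π_j f_j(x).
Component likelihoods at x = 2.1:
  L_A = 0.174969
  L_B = 0.135965
Weight by the priors:
  π_A·L_A = 0.41 × 0.174969 = 0.0717372
  π_B·L_B = 0.59 × 0.135965 = 0.0802191
Denominator: 0.0717372 + 0.0802191 = 0.151956
P(Population B | data) = 0.0802191 / 0.151956 ≈ 0.528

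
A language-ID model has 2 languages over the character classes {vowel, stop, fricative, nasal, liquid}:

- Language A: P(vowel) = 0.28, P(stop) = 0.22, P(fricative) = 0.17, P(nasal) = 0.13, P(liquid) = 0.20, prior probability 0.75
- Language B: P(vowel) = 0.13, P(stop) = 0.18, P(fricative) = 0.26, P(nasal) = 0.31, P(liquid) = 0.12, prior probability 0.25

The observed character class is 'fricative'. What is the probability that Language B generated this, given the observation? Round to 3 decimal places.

0.338

Apply Bayes' rule: the posterior for each component is proportional to its prior times its likelihood at x.
Categorical probabilities:
  f_A = P(fricative | comp) = 0.17
  f_B = P(fricative | comp) = 0.26
Unnormalised posteriors:
  π_A·f_A = 0.75 × 0.17 = 0.1275
  π_B·f_B = 0.25 × 0.26 = 0.065
Evidence: 0.1275 + 0.065 = 0.1925
So the posterior for Language B is 0.065 / 0.1925 ≈ 0.338.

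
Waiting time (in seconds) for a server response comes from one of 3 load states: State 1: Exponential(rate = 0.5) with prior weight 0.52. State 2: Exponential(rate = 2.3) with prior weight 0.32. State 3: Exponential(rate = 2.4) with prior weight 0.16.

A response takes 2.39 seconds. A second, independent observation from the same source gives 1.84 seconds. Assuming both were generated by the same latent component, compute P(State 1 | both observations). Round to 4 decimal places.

0.9914

The responsibility of component k is w_k f_k(x) divided by Σ_j w_j f_j(x).
Since both observations come from the same component, the likelihood for component k is f_k(x₁)·f_k(x₂).
  f_1 = [0.5·e^(−0.5·2.39) = 0.5·e^(−1.1950) = 0.151352] × [0.19926] = 0.0301583
  f_2 = [2.3·e^(−2.3·2.39) = 2.3·e^(−5.4970) = 0.00942782] × [0.0334036] = 0.000314923
  f_3 = [2.4·e^(−2.4·2.39) = 2.4·e^(−5.7360) = 0.00774637] × [0.0289979] = 0.000224629
Unnormalised posteriors:
  w_1·f_1 = 0.52 × 0.0301583 = 0.0156823
  w_2·f_2 = 0.32 × 0.000314923 = 0.000100775
  w_3·f_3 = 0.16 × 0.000224629 = 3.59406e-05
Marginal: 0.0156823 + 0.000100775 + 3.59406e-05 = 0.015819
P(State 1 | x₁,x₂) = 0.0156823 / 0.015819 ≈ 0.9914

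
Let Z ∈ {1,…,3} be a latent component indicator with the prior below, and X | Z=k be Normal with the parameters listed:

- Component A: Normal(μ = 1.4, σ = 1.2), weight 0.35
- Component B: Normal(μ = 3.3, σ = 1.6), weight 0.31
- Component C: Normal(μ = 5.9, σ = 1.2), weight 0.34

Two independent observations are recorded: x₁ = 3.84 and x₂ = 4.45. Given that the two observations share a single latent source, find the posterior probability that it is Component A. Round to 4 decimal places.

Apply Bayes' rule: the posterior for each component is proportional to its prior times its likelihood at x.
Since both observations come from the same component, the likelihood for component k is f_k(x₁)·f_k(x₂).
  p_A = [(1/(1.2·√(2π)))·exp(−(3.84−1.4)²/(2·1.2²)) = 0.332452·exp(-2.06722) = 0.0420674] × [0.0131505] = 0.000553208
  p_B = [(1/(1.6·√(2π)))·exp(−(3.84−3.3)²/(2·1.6²)) = 0.249339·exp(-0.05695) = 0.235535] × [0.19258] = 0.0453594
  p_C = [(1/(1.2·√(2π)))·exp(−(3.84−5.9)²/(2·1.2²)) = 0.332452·exp(-1.47347) = 0.0761742] × [0.160206] = 0.0122036
Weight by the priors:
  P(Z=A)·p_A = 0.35 × 0.000553208 = 0.000193623
  P(Z=B)·p_B = 0.31 × 0.0453594 = 0.0140614
  P(Z=C)·p_C = 0.34 × 0.0122036 = 0.00414921
Denominator: 0.000193623 + 0.0140614 + 0.00414921 = 0.0184042
Responsibility of Component A: 0.000193623 / 0.0184042 ≈ 0.0105

0.0105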